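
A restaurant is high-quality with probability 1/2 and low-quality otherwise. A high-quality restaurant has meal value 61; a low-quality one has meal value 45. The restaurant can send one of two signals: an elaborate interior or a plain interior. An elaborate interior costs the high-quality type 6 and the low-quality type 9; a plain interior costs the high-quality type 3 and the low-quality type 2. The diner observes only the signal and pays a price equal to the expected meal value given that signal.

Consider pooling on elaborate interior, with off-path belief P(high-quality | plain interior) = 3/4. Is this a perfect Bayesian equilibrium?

No

At the pooled signal (elaborate interior) the diner holds the prior 1/2 and pays 1/2·61 + 1/2·45 = 53. Off-path (plain interior) belief 3/4 gives 3/4·61 + 1/4·45 = 57.
High-quality: elaborate interior gives 53 − 6 = 47; plain interior gives 57 − 3 = 54. Deviates. ✗
Low-quality: elaborate interior gives 53 − 9 = 44; plain interior gives 57 − 2 = 55. Deviates. ✗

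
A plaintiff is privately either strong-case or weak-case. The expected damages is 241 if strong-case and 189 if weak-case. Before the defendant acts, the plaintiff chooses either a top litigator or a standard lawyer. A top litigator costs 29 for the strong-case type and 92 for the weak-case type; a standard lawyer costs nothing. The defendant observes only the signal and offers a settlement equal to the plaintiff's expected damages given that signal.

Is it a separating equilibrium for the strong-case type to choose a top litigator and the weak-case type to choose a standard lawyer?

Under separation the defendant infers type exactly: top litigator → strong-case (pays 241), standard lawyer → weak-case (pays 189).
Strong-case: top litigator gives 241 − 29 = 212; standard lawyer gives 189 − 0 = 189. No deviation. ✓
Weak-case: standard lawyer gives 189 − 0 = 189; top litigator gives 241 − 92 = 149. No deviation. ✓
Neither type gains from mimicking the other.

Yes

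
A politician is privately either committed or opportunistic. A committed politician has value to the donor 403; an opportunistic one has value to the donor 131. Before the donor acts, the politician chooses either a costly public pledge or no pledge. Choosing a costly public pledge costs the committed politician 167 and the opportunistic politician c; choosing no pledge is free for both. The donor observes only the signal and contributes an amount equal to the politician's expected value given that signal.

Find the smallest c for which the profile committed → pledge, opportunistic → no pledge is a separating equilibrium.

272

Under separation: pledge → committed (pays 403); no pledge → opportunistic (pays 131).
Committed: 403 − 167 = 236 ≥ 131 − 0 = 131. Holds regardless of c. ✓
Opportunistic: 131 − 0 ≥ 403 − c, so c ≥ 403 − 131 = 272.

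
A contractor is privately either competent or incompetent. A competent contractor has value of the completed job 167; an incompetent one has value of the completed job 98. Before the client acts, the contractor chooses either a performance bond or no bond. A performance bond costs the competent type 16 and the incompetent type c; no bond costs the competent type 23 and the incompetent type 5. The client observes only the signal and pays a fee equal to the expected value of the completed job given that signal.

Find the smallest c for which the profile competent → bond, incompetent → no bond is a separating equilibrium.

74

Under separation: bond → competent (pays 167); no bond → incompetent (pays 98).
Competent: 167 − 16 = 151 ≥ 98 − 23 = 75. Holds regardless of c. ✓
Incompetent: 98 − 5 ≥ 167 − c, so c ≥ 167 − 93 = 74.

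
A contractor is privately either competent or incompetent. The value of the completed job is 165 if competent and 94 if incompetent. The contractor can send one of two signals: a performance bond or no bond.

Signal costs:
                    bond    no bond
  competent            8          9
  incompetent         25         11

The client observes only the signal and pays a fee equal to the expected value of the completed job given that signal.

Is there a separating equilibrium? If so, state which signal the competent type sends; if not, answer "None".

None

Try competent → bond, incompetent → no bond:
  Under separation the client infers type exactly: bond → competent (pays 165), no bond → incompetent (pays 94).
  Competent: bond gives 165 − 8 = 157; no bond gives 94 − 9 = 85. No deviation. ✓
  Incompetent: no bond gives 94 − 11 = 83; bond gives 165 − 25 = 140. Would deviate. ✗
Try competent → no bond, incompetent → bond:
  Under separation the client infers type exactly: no bond → competent (pays 165), bond → incompetent (pays 94).
  Competent: no bond gives 165 − 9 = 156; bond gives 94 − 8 = 86. No deviation. ✓
  Incompetent: bond gives 94 − 25 = 69; no bond gives 165 − 11 = 154. Would deviate. ✗
Neither assignment is incentive-compatible.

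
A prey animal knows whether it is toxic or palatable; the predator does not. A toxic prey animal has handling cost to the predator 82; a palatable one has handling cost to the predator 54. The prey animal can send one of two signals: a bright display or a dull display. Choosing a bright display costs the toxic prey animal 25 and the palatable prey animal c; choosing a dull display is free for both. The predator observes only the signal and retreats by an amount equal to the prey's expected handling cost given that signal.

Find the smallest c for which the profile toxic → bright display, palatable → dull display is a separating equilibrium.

Under separation: bright display → toxic (pays 82); dull display → palatable (pays 54).
Toxic: 82 − 25 = 57 ≥ 54 − 0 = 54. Holds regardless of c. ✓
Palatable: 54 − 0 ≥ 82 − c, so c ≥ 82 − 54 = 28.

28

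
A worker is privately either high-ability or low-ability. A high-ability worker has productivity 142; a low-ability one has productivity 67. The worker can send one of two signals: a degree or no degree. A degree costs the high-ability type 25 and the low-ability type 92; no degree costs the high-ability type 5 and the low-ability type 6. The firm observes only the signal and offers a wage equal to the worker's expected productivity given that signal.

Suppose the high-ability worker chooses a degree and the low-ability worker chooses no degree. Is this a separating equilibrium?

Yes

Under separation the firm infers type exactly: degree → high-ability (pays 142), no degree → low-ability (pays 67).
High-ability: degree gives 142 − 25 = 117; no degree gives 67 − 5 = 62. No deviation. ✓
Low-ability: no degree gives 67 − 6 = 61; degree gives 142 − 92 = 50. No deviation. ✓
Neither type gains from mimicking the other.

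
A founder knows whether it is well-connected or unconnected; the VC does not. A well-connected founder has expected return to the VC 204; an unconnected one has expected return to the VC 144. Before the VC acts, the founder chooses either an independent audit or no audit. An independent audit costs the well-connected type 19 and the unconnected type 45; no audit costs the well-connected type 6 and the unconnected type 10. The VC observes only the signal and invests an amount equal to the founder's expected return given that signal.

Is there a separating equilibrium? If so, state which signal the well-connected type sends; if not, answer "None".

None

Try well-connected → audit, unconnected → no audit:
  If types separate, audit earns payment 204 and no audit earns 144.
  Well-connected: audit gives 204 − 19 = 185; no audit gives 144 − 6 = 138. No deviation. ✓
  Unconnected: no audit gives 144 − 10 = 134; audit gives 204 − 45 = 159. Would deviate. ✗
Try well-connected → no audit, unconnected → audit:
  If types separate, no audit earns payment 204 and audit earns 144.
  Well-connected: no audit gives 204 − 6 = 198; audit gives 144 − 19 = 125. No deviation. ✓
  Unconnected: audit gives 144 − 45 = 99; no audit gives 204 − 10 = 194. Would deviate. ✗
Neither assignment is incentive-compatible.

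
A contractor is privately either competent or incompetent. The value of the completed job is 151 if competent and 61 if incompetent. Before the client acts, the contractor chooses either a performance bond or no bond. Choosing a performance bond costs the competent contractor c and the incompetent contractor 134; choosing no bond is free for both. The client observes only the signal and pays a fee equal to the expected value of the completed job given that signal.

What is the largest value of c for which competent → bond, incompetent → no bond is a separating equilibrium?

Under separation: bond → competent (pays 151); no bond → incompetent (pays 61).
Incompetent: 61 − 0 = 61 ≥ 151 − 134 = 17. Holds regardless of c. ✓
Competent: 151 − c ≥ 61 − 0, so c ≤ 151 − 61 = 90.

90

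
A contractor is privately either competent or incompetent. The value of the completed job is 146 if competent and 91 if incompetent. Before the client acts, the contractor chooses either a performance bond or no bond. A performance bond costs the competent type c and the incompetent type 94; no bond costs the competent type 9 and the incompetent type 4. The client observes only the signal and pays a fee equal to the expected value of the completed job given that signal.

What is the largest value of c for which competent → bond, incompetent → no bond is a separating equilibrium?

Under separation: bond → competent (pays 146); no bond → incompetent (pays 91).
Incompetent: 91 − 4 = 87 ≥ 146 − 94 = 52. Holds regardless of c. ✓
Competent: 146 − c ≥ 91 − 9, so c ≤ 146 − 82 = 64.

64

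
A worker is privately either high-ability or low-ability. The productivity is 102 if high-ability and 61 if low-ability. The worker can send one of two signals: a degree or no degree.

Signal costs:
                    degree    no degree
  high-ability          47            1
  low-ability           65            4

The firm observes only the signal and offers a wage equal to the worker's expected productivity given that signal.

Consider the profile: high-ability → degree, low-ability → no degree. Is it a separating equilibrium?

If types separate, degree earns payment 102 and no degree earns 61.
High-ability: degree gives 102 − 47 = 55; no degree gives 61 − 1 = 60. Would deviate. ✗
Low-ability: no degree gives 61 − 4 = 57; degree gives 102 − 65 = 37. No deviation. ✓

No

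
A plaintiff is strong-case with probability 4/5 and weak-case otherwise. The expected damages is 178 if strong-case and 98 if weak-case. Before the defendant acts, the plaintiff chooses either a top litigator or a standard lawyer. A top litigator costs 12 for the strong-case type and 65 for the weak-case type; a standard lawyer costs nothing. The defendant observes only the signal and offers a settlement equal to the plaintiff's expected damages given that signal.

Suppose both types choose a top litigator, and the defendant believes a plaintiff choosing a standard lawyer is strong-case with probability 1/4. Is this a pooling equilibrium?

No

At the pooled signal (top litigator) the defendant holds the prior 4/5 and pays 4/5·178 + 1/5·98 = 162. Off-path (standard lawyer) belief 1/4 gives 1/4·178 + 3/4·98 = 118.
Strong-case: top litigator gives 162 − 12 = 150; standard lawyer gives 118 − 0 = 118. Stays. ✓
Weak-case: top litigator gives 162 − 65 = 97; standard lawyer gives 118 − 0 = 118. Deviates. ✗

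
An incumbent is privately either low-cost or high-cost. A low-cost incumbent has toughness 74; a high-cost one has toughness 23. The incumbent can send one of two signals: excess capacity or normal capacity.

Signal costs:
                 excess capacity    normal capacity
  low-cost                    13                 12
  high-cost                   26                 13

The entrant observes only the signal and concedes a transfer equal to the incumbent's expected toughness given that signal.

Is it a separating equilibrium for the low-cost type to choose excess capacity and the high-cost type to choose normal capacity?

If types separate, excess capacity earns payment 74 and normal capacity earns 23.
Low-cost: excess capacity gives 74 − 13 = 61; normal capacity gives 23 − 12 = 11. No deviation. ✓
High-cost: normal capacity gives 23 − 13 = 10; excess capacity gives 74 − 26 = 48. Would deviate. ✗

No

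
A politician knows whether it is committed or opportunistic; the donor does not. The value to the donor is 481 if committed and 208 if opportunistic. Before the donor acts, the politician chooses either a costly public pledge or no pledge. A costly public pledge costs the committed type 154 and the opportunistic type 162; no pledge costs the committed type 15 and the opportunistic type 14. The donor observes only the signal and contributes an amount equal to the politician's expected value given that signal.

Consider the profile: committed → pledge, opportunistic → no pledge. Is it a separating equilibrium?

No

Under separation the donor infers type exactly: pledge → committed (pays 481), no pledge → opportunistic (pays 208).
Committed: pledge gives 481 − 154 = 327; no pledge gives 208 − 15 = 193. No deviation. ✓
Opportunistic: no pledge gives 208 − 14 = 194; pledge gives 481 − 162 = 319. Would deviate. ✗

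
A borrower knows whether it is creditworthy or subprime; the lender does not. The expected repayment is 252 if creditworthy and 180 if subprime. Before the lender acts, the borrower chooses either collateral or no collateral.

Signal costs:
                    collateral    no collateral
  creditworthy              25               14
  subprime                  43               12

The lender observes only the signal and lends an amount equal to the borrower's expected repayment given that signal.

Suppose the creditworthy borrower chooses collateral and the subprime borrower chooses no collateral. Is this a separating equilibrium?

No

If types separate, collateral earns payment 252 and no collateral earns 180.
Creditworthy: collateral gives 252 − 25 = 227; no collateral gives 180 − 14 = 166. No deviation. ✓
Subprime: no collateral gives 180 − 12 = 168; collateral gives 252 − 43 = 209. Would deviate. ✗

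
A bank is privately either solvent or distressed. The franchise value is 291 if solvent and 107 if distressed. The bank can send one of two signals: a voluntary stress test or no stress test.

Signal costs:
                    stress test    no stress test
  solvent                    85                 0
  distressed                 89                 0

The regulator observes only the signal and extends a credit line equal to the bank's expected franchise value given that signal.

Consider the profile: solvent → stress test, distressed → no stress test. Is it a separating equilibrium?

If types separate, stress test earns payment 291 and no stress test earns 107.
Solvent: stress test gives 291 − 85 = 206; no stress test gives 107 − 0 = 107. No deviation. ✓
Distressed: no stress test gives 107 − 0 = 107; stress test gives 291 − 89 = 202. Would deviate. ✗

No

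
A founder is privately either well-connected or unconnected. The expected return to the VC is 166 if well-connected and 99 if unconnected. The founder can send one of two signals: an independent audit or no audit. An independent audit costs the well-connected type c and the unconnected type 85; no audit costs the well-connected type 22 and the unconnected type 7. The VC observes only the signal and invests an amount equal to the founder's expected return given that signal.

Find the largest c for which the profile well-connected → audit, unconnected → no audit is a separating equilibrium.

89

Under separation: audit → well-connected (pays 166); no audit → unconnected (pays 99).
Unconnected: 99 − 7 = 92 ≥ 166 − 85 = 81. Holds regardless of c. ✓
Well-connected: 166 − c ≥ 99 − 22, so c ≤ 166 − 77 = 89.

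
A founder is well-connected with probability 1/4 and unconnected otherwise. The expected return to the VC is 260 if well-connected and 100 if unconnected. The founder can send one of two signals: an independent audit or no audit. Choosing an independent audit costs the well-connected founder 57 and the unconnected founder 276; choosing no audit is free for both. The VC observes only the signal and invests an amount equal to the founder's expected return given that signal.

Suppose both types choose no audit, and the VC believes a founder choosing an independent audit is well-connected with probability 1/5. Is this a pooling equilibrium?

At the pooled signal (no audit) the VC holds the prior 1/4 and pays 1/4·260 + 3/4·100 = 140. Off-path (audit) belief 1/5 gives 1/5·260 + 4/5·100 = 132.
Well-connected: no audit gives 140 − 0 = 140; audit gives 132 − 57 = 75. Stays. ✓
Unconnected: no audit gives 140 − 0 = 140; audit gives 132 − 276 = -144. Stays. ✓

Yes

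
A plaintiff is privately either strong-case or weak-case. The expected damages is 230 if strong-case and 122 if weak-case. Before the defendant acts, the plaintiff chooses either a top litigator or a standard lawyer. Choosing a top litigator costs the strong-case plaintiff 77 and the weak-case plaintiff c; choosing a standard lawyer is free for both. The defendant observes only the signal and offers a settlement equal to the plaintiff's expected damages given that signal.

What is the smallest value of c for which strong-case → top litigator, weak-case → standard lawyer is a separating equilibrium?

Under separation: top litigator → strong-case (pays 230); standard lawyer → weak-case (pays 122).
Strong-case: 230 − 77 = 153 ≥ 122 − 0 = 122. Holds regardless of c. ✓
Weak-case: 122 − 0 ≥ 230 − c, so c ≥ 230 − 122 = 108.

108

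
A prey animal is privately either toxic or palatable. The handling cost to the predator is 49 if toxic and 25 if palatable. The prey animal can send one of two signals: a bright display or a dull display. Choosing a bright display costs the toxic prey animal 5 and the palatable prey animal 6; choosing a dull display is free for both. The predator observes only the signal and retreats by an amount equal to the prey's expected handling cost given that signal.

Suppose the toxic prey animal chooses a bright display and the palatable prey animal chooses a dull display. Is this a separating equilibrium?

Under separation the predator infers type exactly: bright display → toxic (pays 49), dull display → palatable (pays 25).
Toxic: bright display gives 49 − 5 = 44; dull display gives 25 − 0 = 25. No deviation. ✓
Palatable: dull display gives 25 − 0 = 25; bright display gives 49 − 6 = 43. Would deviate. ✗

No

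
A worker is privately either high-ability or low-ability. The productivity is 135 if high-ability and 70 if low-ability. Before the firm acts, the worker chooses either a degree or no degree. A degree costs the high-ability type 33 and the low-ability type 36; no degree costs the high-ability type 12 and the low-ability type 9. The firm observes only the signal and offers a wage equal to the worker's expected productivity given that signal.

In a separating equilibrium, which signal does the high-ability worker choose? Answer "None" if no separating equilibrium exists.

Try high-ability → degree, low-ability → no degree:
  If types separate, degree earns payment 135 and no degree earns 70.
  High-ability: degree gives 135 − 33 = 102; no degree gives 70 − 12 = 58. No deviation. ✓
  Low-ability: no degree gives 70 − 9 = 61; degree gives 135 − 36 = 99. Would deviate. ✗
Try high-ability → no degree, low-ability → degree:
  If types separate, no degree earns payment 135 and degree earns 70.
  High-ability: no degree gives 135 − 12 = 123; degree gives 70 − 33 = 37. No deviation. ✓
  Low-ability: degree gives 70 − 36 = 34; no degree gives 135 − 9 = 126. Would deviate. ✗
Neither assignment is incentive-compatible.

None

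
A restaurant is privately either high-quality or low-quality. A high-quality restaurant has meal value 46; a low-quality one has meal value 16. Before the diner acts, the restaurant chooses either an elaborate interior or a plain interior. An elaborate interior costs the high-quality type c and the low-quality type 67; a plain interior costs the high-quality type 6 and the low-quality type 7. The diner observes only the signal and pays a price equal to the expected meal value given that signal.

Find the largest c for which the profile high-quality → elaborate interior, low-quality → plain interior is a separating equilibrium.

36

Under separation: elaborate interior → high-quality (pays 46); plain interior → low-quality (pays 16).
Low-quality: 16 − 7 = 9 ≥ 46 − 67 = -21. Holds regardless of c. ✓
High-quality: 46 − c ≥ 16 − 6, so c ≤ 46 − 10 = 36.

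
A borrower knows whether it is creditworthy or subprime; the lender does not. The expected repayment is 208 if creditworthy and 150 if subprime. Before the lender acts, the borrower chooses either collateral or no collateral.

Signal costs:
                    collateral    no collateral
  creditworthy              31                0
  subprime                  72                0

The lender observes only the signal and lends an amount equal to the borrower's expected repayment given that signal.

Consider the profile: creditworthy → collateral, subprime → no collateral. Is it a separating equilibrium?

If types separate, collateral earns payment 208 and no collateral earns 150.
Creditworthy: collateral gives 208 − 31 = 177; no collateral gives 150 − 0 = 150. No deviation. ✓
Subprime: no collateral gives 150 − 0 = 150; collateral gives 208 − 72 = 136. No deviation. ✓
Both incentive constraints hold.

Yes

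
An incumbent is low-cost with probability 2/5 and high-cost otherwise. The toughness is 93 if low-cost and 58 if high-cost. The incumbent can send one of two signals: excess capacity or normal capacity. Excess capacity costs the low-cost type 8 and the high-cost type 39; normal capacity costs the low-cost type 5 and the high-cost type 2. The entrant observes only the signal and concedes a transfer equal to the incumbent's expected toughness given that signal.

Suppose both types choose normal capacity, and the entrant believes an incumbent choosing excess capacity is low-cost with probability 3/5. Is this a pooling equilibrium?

At the pooled signal (normal capacity) the entrant holds the prior 2/5 and pays 2/5·93 + 3/5·58 = 72. Off-path (excess capacity) belief 3/5 gives 3/5·93 + 2/5·58 = 79.
Low-cost: normal capacity gives 72 − 5 = 67; excess capacity gives 79 − 8 = 71. Deviates. ✗
High-cost: normal capacity gives 72 − 2 = 70; excess capacity gives 79 − 39 = 40. Stays. ✓

No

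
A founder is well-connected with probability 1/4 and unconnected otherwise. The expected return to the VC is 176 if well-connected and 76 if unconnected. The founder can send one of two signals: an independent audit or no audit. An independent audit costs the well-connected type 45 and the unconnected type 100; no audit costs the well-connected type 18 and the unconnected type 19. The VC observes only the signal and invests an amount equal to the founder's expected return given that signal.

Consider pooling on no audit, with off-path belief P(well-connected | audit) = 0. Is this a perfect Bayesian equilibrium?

On the equilibrium path (no audit) the VC holds the prior 1/4 and pays 1/4·176 + 3/4·76 = 101. Off-path (audit) belief 0 gives 0·176 + 1·76 = 76.
Well-connected: no audit gives 101 − 18 = 83; audit gives 76 − 45 = 31. Stays. ✓
Unconnected: no audit gives 101 − 19 = 82; audit gives 76 − 100 = -24. Stays. ✓
Beliefs are Bayes-consistent on-path and both types best-respond.

Yes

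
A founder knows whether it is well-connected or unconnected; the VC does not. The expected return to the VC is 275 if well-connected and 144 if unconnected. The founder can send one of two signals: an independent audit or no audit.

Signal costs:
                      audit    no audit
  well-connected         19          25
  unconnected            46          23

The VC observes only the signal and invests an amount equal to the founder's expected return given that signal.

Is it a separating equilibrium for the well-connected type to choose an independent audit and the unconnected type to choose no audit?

No

If types separate, audit earns payment 275 and no audit earns 144.
Well-connected: audit gives 275 − 19 = 256; no audit gives 144 − 25 = 119. No deviation. ✓
Unconnected: no audit gives 144 − 23 = 121; audit gives 275 − 46 = 229. Would deviate. ✗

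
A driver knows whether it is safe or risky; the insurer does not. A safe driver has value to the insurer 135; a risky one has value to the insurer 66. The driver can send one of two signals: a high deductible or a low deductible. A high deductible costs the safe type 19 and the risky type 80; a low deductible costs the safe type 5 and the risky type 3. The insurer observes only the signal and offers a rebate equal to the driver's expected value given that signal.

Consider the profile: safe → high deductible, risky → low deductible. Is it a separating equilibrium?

If types separate, high deductible earns payment 135 and low deductible earns 66.
Safe: high deductible gives 135 − 19 = 116; low deductible gives 66 − 5 = 61. No deviation. ✓
Risky: low deductible gives 66 − 3 = 63; high deductible gives 135 − 80 = 55. No deviation. ✓
Neither type gains from mimicking the other.

Yes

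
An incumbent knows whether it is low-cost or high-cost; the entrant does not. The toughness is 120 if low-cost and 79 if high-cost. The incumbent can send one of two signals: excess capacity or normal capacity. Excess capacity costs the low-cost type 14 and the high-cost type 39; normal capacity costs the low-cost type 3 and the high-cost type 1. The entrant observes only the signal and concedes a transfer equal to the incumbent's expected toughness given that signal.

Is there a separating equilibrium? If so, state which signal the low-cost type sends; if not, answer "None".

None

Try low-cost → excess capacity, high-cost → normal capacity:
  Under separation the entrant infers type exactly: excess capacity → low-cost (pays 120), normal capacity → high-cost (pays 79).
  Low-cost: excess capacity gives 120 − 14 = 106; normal capacity gives 79 − 3 = 76. No deviation. ✓
  High-cost: normal capacity gives 79 − 1 = 78; excess capacity gives 120 − 39 = 81. Would deviate. ✗
Try low-cost → normal capacity, high-cost → excess capacity:
  Under separation the entrant infers type exactly: normal capacity → low-cost (pays 120), excess capacity → high-cost (pays 79).
  Low-cost: normal capacity gives 120 − 3 = 117; excess capacity gives 79 − 14 = 65. No deviation. ✓
  High-cost: excess capacity gives 79 − 39 = 40; normal capacity gives 120 − 1 = 119. Would deviate. ✗
Neither assignment is incentive-compatible.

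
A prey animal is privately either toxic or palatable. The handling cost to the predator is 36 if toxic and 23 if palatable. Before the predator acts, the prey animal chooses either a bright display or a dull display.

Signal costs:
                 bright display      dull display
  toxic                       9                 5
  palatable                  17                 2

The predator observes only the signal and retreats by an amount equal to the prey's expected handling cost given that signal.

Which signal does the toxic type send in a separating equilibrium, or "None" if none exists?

bright display

Try toxic → bright display, palatable → dull display:
  Under separation the predator infers type exactly: bright display → toxic (pays 36), dull display → palatable (pays 23).
  Toxic: bright display gives 36 − 9 = 27; dull display gives 23 − 5 = 18. No deviation. ✓
  Palatable: dull display gives 23 − 2 = 21; bright display gives 36 − 17 = 19. No deviation. ✓
Both hold — the toxic type sends bright display.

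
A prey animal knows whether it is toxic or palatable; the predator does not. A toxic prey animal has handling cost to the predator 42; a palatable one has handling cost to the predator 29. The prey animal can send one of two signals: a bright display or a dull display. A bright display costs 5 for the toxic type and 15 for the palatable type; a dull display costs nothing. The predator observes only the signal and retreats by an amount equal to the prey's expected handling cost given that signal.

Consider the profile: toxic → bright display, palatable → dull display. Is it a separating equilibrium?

Yes

If types separate, bright display earns payment 42 and dull display earns 29.
Toxic: bright display gives 42 − 5 = 37; dull display gives 29 − 0 = 29. No deviation. ✓
Palatable: dull display gives 29 − 0 = 29; bright display gives 42 − 15 = 27. No deviation. ✓
Both incentive constraints hold.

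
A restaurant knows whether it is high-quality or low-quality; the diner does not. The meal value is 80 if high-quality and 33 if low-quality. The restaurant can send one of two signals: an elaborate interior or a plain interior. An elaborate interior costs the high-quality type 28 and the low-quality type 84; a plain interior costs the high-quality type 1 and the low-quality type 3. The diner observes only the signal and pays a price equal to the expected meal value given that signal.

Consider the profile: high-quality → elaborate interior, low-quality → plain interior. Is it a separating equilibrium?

Yes

If types separate, elaborate interior earns payment 80 and plain interior earns 33.
High-quality: elaborate interior gives 80 − 28 = 52; plain interior gives 33 − 1 = 32. No deviation. ✓
Low-quality: plain interior gives 33 − 3 = 30; elaborate interior gives 80 − 84 = -4. No deviation. ✓
Both incentive constraints hold.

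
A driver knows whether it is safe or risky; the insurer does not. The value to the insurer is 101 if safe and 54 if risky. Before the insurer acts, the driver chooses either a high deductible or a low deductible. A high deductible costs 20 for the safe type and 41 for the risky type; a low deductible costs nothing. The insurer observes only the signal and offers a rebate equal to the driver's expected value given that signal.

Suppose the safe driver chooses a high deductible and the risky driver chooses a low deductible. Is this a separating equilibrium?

No

Under separation the insurer infers type exactly: high deductible → safe (pays 101), low deductible → risky (pays 54).
Safe: high deductible gives 101 − 20 = 81; low deductible gives 54 − 0 = 54. No deviation. ✓
Risky: low deductible gives 54 − 0 = 54; high deductible gives 101 − 41 = 60. Would deviate. ✗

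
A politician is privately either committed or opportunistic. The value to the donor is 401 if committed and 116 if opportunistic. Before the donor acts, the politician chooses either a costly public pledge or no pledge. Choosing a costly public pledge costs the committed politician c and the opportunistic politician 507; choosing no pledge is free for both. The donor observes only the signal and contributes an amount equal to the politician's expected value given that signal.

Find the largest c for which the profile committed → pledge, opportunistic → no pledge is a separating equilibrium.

285

Under separation: pledge → committed (pays 401); no pledge → opportunistic (pays 116).
Opportunistic: 116 − 0 = 116 ≥ 401 − 507 = -106. Holds regardless of c. ✓
Committed: 401 − c ≥ 116 − 0, so c ≤ 401 − 116 = 285.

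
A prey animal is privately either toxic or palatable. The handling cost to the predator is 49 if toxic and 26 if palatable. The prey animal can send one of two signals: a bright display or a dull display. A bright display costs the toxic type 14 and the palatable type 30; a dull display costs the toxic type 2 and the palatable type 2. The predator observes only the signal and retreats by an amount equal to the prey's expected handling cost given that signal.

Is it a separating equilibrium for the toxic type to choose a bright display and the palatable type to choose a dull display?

Yes

If types separate, bright display earns payment 49 and dull display earns 26.
Toxic: bright display gives 49 − 14 = 35; dull display gives 26 − 2 = 24. No deviation. ✓
Palatable: dull display gives 26 − 2 = 24; bright display gives 49 − 30 = 19. No deviation. ✓
Both incentive constraints hold.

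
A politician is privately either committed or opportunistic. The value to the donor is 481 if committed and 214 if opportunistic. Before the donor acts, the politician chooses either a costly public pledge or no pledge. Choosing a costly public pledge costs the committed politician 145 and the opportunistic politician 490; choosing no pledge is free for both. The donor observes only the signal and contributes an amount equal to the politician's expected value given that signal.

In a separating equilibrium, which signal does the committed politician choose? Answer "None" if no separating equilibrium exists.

Try committed → pledge, opportunistic → no pledge:
  If types separate, pledge earns payment 481 and no pledge earns 214.
  Committed: pledge gives 481 − 145 = 336; no pledge gives 214 − 0 = 214. No deviation. ✓
  Opportunistic: no pledge gives 214 − 0 = 214; pledge gives 481 − 490 = -9. No deviation. ✓
Both hold — the committed type sends pledge.

pledge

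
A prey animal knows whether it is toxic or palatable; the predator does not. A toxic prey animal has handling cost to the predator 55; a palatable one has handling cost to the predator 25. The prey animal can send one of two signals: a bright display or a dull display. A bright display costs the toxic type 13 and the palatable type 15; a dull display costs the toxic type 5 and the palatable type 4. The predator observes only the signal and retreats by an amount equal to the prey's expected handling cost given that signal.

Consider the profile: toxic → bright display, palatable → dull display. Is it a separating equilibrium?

If types separate, bright display earns payment 55 and dull display earns 25.
Toxic: bright display gives 55 − 13 = 42; dull display gives 25 − 5 = 20. No deviation. ✓
Palatable: dull display gives 25 − 4 = 21; bright display gives 55 − 15 = 40. Would deviate. ✗

No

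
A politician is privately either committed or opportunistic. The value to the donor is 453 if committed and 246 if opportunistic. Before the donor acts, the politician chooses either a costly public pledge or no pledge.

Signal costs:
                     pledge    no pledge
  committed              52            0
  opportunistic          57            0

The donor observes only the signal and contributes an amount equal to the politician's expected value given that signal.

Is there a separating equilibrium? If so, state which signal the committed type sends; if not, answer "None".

None

Try committed → pledge, opportunistic → no pledge:
  If types separate, pledge earns payment 453 and no pledge earns 246.
  Committed: pledge gives 453 − 52 = 401; no pledge gives 246 − 0 = 246. No deviation. ✓
  Opportunistic: no pledge gives 246 − 0 = 246; pledge gives 453 − 57 = 396. Would deviate. ✗
Try committed → no pledge, opportunistic → pledge:
  If types separate, no pledge earns payment 453 and pledge earns 246.
  Committed: no pledge gives 453 − 0 = 453; pledge gives 246 − 52 = 194. No deviation. ✓
  Opportunistic: pledge gives 246 − 57 = 189; no pledge gives 453 − 0 = 453. Would deviate. ✗
Neither assignment is incentive-compatible.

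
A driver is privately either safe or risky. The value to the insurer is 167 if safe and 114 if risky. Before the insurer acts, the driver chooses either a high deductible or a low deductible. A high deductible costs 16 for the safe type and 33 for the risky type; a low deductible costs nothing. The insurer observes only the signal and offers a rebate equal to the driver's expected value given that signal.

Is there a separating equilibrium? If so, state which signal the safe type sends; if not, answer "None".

None

Try safe → high deductible, risky → low deductible:
  Under separation the insurer infers type exactly: high deductible → safe (pays 167), low deductible → risky (pays 114).
  Safe: high deductible gives 167 − 16 = 151; low deductible gives 114 − 0 = 114. No deviation. ✓
  Risky: low deductible gives 114 − 0 = 114; high deductible gives 167 − 33 = 134. Would deviate. ✗
Try safe → low deductible, risky → high deductible:
  Under separation the insurer infers type exactly: low deductible → safe (pays 167), high deductible → risky (pays 114).
  Safe: low deductible gives 167 − 0 = 167; high deductible gives 114 − 16 = 98. No deviation. ✓
  Risky: high deductible gives 114 − 33 = 81; low deductible gives 167 − 0 = 167. Would deviate. ✗
Neither assignment is incentive-compatible.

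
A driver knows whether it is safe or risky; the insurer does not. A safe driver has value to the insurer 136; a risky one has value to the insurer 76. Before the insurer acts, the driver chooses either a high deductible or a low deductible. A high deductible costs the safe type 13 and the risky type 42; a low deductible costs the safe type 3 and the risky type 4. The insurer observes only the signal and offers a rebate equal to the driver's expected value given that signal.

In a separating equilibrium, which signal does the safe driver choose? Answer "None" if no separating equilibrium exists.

Try safe → high deductible, risky → low deductible:
  Under separation the insurer infers type exactly: high deductible → safe (pays 136), low deductible → risky (pays 76).
  Safe: high deductible gives 136 − 13 = 123; low deductible gives 76 − 3 = 73. No deviation. ✓
  Risky: low deductible gives 76 − 4 = 72; high deductible gives 136 − 42 = 94. Would deviate. ✗
Try safe → low deductible, risky → high deductible:
  Under separation the insurer infers type exactly: low deductible → safe (pays 136), high deductible → risky (pays 76).
  Safe: low deductible gives 136 − 3 = 133; high deductible gives 76 − 13 = 63. No deviation. ✓
  Risky: high deductible gives 76 − 42 = 34; low deductible gives 136 − 4 = 132. Would deviate. ✗
Neither assignment is incentive-compatible.

None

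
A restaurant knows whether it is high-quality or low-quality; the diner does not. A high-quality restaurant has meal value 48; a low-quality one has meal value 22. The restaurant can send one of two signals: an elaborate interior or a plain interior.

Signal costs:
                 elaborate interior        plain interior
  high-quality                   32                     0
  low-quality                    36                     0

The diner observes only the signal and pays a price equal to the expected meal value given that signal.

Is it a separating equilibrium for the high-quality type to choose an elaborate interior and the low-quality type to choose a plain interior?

No

Under separation the diner infers type exactly: elaborate interior → high-quality (pays 48), plain interior → low-quality (pays 22).
High-quality: elaborate interior gives 48 − 32 = 16; plain interior gives 22 − 0 = 22. Would deviate. ✗
Low-quality: plain interior gives 22 − 0 = 22; elaborate interior gives 48 − 36 = 12. No deviation. ✓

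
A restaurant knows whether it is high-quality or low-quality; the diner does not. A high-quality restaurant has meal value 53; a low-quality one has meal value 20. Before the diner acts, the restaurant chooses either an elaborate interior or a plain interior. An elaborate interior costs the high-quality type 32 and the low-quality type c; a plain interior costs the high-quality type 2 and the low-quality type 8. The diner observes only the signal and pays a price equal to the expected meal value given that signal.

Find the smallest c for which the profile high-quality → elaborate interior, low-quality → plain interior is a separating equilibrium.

41

Under separation: elaborate interior → high-quality (pays 53); plain interior → low-quality (pays 20).
High-quality: 53 − 32 = 21 ≥ 20 − 2 = 18. Holds regardless of c. ✓
Low-quality: 20 − 8 ≥ 53 − c, so c ≥ 53 − 12 = 41.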